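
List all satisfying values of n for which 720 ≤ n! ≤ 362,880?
6, 7, 8, 9

Reasoning: n! is strictly increasing; 6! = 720 and 9! = 362,880, so valid n = 6, 7, 8, 9.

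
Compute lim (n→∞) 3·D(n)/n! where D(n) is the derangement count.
3/e

Working:
D(n)/n! → 1/e, so 3·D(n)/n! → 3/e.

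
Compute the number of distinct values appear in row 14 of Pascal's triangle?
Row 14 has entries C(14,0)..C(14,14); by symmetry C(14,k)=C(14,14-k), giving 8 distinct values.

Answer: 8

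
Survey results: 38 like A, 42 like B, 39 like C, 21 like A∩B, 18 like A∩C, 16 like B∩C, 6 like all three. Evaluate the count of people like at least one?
70

Solution: |A∪B∪C| = 38+42+39-21-18-16+6 = 70.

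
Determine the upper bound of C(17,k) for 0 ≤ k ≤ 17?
24,310

Explanation: Maximum at k = 8 or k = 9: C(17,8) = 24,310.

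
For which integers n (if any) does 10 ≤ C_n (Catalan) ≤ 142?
4, 5, 6

Working:
C_3=5; C_4=14; C_5=42; C_6=132; C_7=429. So valid n = 4, 5, 6.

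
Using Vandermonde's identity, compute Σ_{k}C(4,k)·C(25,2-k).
406

Working:
= C(4+25,2) = C(29,2) = 406.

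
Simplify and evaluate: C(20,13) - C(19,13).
50,388

Working:
C(20,13) - C(19,13) = C(19,12) = 50,388.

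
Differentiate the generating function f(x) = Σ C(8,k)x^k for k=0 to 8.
Σ k·C(8,k)x^(k-1) for k=1 to 8

Working:
Term-by-term differentiation gives Σ k·C(8,k)x^{k-1} for k=1 to 8.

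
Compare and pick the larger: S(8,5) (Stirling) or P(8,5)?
S(8,5) = 5·S(7,5) + S(7,4) = 5·140 + 350 = 1,050; P(8,5) = 6,720.
Final answer: P(8,5)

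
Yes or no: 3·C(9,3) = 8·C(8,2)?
No

Working:
Absorption identity k·C(n,k) = n·C(n-1,k-1). LHS = 3·84 = 252; RHS = 8·28 = 224.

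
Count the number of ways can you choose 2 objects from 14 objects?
91

C(14,2) = 14! / (2! × (14-2)!)
         = 14! / (2! × 12!)
         = 91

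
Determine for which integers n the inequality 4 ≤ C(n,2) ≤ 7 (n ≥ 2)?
4
C(3,2)=3; C(4,2)=6; C(5,2)=10. So valid n = 4.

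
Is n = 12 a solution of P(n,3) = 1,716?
No
P(12,3) = 12·11·10 = 1,320, which does not equal 1,716.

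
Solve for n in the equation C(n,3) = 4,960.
32

Working:
C(n,3) = n(n−1)(n−2)/3! is increasing in n, and n(n−1)(n−2) = 3!·4,960 = 29,760 ≈ (n−1)^3 gives n ≈ 32.0. Check: C(30,3) = 4,060, C(31,3) = 4,495, C(32,3) = 4,960 ✓. So n = 32.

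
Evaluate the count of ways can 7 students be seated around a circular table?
720

Solution: Circular arrangements: (7-1)! = 720.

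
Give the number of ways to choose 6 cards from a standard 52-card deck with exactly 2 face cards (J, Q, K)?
6,031,740

Working:
12 face cards and 40 non-face cards: C(12,2) × C(40,4) = 66 × 91,390 = 6,031,740.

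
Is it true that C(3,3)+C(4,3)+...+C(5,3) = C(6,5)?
Hockey stick identity gives Σ = C(6,4) = 15; RHS C(6,5) = 6.
Final answer: False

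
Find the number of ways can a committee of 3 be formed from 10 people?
120

C(10,3) = 10! / (3! × (10-3)!)
         = 10! / (3! × 7!)
         = 120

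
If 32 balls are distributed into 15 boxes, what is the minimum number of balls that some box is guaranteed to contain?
Pigeonhole: ⌈32/15⌉ = 3.
Final answer: 3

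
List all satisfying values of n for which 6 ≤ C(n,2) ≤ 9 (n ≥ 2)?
4

Reasoning: C(3,2)=3; C(4,2)=6; C(5,2)=10. So valid n = 4.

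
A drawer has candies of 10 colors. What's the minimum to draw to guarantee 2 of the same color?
11

Worst case: 1 of each = 10. One more: 11.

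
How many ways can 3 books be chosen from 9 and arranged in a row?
504

Working:
P(9,3) = 9!/(9-3)! = 504.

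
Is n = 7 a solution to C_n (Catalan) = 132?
No

Working:
C_7 = C(14,7)/(7+1) = 3,432/8 = 429, which does not equal 132.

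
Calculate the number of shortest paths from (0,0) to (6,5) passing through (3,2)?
200

To (3,2): C(5,3)=10. From there: C(6,3)=20. Total: 200.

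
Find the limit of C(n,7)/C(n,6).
C(n,7)/C(n,6) = (n-6)/7 → ∞ as n → ∞.

Answer: ∞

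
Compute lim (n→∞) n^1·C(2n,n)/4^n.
∞
C(2n,n) ~ 4^n/√(πn), so n^1·C(2n,n)/4^n ~ n^(1 − 1/2)/√π → ∞.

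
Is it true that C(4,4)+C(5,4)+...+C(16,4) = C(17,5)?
True

Reasoning: Hockey stick identity gives Σ = C(17,5) = 6,188; RHS C(17,5) = 6,188.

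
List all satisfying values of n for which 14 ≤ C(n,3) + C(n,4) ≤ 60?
C(4,3)+C(4,4)=5; C(5,3)+C(5,4)=15; C(6,3)+C(6,4)=35; C(7,3)+C(7,4)=70. So valid n = 5, 6.
Final answer: 5, 6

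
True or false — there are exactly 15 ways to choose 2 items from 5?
False

Working:
C(5,2) = 10 ≠ 15.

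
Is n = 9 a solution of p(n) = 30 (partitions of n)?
Yes

Pentagonal recurrence p(n) = p(n−1) + p(n−2) − p(n−5) − p(n−7) + …: p(9) = p(8) + p(7) − p(4) − p(2) = 22 + 15 − 5 − 2 = 30, which equals 30.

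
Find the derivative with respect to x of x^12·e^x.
Product rule: d/dx[x^12]·e^x + x^12·d/dx[e^x] = 12x^{11}e^x + x^12e^x.

Answer: (12x^11 + x^12)e^x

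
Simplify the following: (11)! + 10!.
(11)! + 10! = (11)·10! + 10! = (11+1)·10! = 12·10! = 43,545,600.

Answer: 43,545,600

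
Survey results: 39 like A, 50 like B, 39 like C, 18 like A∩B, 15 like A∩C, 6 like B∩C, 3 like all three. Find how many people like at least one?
|A∪B∪C| = 39+50+39-18-15-6+3 = 92.
Final answer: 92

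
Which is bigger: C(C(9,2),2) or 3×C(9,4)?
C(C(9,2),2)

Solution: C(C(9,2),2)=630, 3×C(9,4)=378.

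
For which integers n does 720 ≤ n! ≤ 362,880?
6, 7, 8, 9

Explanation: n! is strictly increasing; 6! = 720 and 9! = 362,880, so valid n = 6, 7, 8, 9.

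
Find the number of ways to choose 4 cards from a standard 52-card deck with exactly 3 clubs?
11,154

Working:
13 clubs and 39 non-clubs: C(13,3) × C(39,1) = 286 × 39 = 11,154.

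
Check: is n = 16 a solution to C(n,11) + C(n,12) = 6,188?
Yes

Solution: C(16,11) + C(16,12) = 4,368 + 1,820 = 6,188, which equals 6,188.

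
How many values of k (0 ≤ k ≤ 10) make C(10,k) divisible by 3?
Checking C(10,k) mod 3 for k = 0..10: divisible at k = 2, 3, 4, 5, 6, 7, 8. That's 7 values.
Final answer: 7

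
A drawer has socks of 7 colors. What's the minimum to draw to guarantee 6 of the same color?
Worst case: 5 of each = 35. One more: 36.
Final answer: 36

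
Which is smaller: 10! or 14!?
10!

Explanation: 10!=3,628,800, 14!=87,178,291,200. 14! > 10!.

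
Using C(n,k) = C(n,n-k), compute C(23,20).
1,771

Reasoning: C(23,20) = C(23,3) = 1,771.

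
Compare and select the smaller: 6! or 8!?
6!

Solution: 6!=720, 8!=40,320. 8! > 6!.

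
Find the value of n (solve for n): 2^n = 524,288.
19

Solution: 524,288 = 1,024 × 512 = 2^10 × 2^9 = 2^19, so n = 19.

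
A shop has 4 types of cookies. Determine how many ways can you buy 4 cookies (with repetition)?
35

Explanation: Stars and bars: C(4+4-1, 4) = C(7, 4) = 35.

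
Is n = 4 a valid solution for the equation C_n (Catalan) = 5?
No
C_4 = C(8,4)/(4+1) = 70/5 = 14, which does not equal 5.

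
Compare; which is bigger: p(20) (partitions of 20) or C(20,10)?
Pentagonal recurrence p(n) = p(n−1) + p(n−2) − p(n−5) − p(n−7) + …: p(20) = p(19) + p(18) − p(15) − p(13) + p(8) + p(5) = 490 + 385 − 176 − 101 + 22 + 7 = 627; C(20,10) = 184,756.
Final answer: C(20,10)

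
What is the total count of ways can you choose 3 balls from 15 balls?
C(15,3) = 15! / (3! × (15-3)!)
         = 15! / (3! × 12!)
         = 455
Final answer: 455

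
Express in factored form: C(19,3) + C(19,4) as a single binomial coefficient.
C(20,4)

Reasoning: By Pascal's identity: C(19,3) + C(19,4) = C(20,4) = 4,845.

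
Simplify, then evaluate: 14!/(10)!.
24,024
This equals 14×13×...×11 = 24,024.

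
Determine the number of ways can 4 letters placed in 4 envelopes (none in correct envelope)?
9

Working:
Using D(n) = (n-1)[D(n-1) + D(n-2)]:
D(4) = (4-1) × [D(3) + D(2)]
      = 3 × [2 + 1]
      = 3 × 3
      = 9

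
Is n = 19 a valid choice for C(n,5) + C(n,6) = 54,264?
No

Explanation: C(19,5) + C(19,6) = 11,628 + 27,132 = 38,760, which does not equal 54,264.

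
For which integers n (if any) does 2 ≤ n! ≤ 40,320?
n! is strictly increasing; 2! = 2 and 8! = 40,320, so valid n = 2, 3, 4, 5, 6, 7, 8.

Answer: 2, 3, 4, 5, 6, 7, 8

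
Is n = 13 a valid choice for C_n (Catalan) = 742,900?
C_13 = C(26,13)/(13+1) = 10,400,600/14 = 742,900, which equals 742,900.

Answer: Yes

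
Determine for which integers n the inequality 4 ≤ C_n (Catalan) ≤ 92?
C_2=2; C_3=5; C_4=14; C_5=42; C_6=132. So valid n = 3, 4, 5.

Answer: 3, 4, 5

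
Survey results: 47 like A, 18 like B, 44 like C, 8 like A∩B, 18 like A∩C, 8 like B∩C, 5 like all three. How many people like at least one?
80

Explanation: |A∪B∪C| = 47+18+44-8-18-8+5 = 80.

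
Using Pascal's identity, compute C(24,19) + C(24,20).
53,130

Working:
C(24,19) + C(24,20) = C(25,20) = 53,130.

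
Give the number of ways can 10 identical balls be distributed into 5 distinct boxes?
1,001

Explanation: C(10+5-1, 5-1) = C(14, 4) = 1,001.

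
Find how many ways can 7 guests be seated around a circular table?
Circular arrangements: (7-1)! = 720.
Final answer: 720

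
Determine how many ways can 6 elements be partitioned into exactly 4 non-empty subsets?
65

This equals S(6,4), the Stirling number of the 2nd kind.
Using the Stirling recurrence: S(n,k) = k·S(n-1,k) + S(n-1,k-1)
S(6,4) = 4·S(5,4) + S(5,3)
         = 4·10 + 25
         = 40 + 25
         = 65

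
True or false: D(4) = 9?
True

Derangements of 4 elements: D(4) = (4-1)·[D(3) + D(2)] = 3·[2 + 1] = 9.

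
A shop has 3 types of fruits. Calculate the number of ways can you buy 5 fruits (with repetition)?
Stars and bars: C(5+3-1, 5) = C(7, 5) = 21.

Answer: 21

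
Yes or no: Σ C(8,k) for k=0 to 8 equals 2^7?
No

Working:
Binomial theorem: Σ C(8,k) = (1+1)^8 = 2^8 = 256; RHS 2^7 = 128.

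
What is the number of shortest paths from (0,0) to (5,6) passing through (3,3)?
To (3,3): C(6,3)=20. From there: C(5,2)=10. Total: 200.

Answer: 200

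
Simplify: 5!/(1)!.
120

This equals 5×4×...×2 = 120.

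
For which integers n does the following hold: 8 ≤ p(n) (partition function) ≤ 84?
6, 7, 8, 9, 10, 11, 12

Working:
Tabulating p(n) via p(n) = p(n−1) + p(n−2) − p(n−5) − p(n−7) + …: p(5)=7; p(6)=11; p(7)=15; p(8)=22; p(9)=30; p(10)=42; p(11)=56; p(12)=77; p(13)=101. So valid n = 6, 7, 8, 9, 10, 11, 12.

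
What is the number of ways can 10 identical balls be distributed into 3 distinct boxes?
66

Explanation: C(10+3-1, 3-1) = C(12, 2) = 66.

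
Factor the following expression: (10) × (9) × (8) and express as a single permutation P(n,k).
P(10,3) = 10!/(7)!

Explanation: Product of 3 consecutive descending integers starting at 10: P(10,3) = 10!/7! = 720.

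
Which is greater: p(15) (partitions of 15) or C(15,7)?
C(15,7)

Pentagonal recurrence p(n) = p(n−1) + p(n−2) − p(n−5) − p(n−7) + …: p(15) = p(14) + p(13) − p(10) − p(8) + p(3) + p(0) = 135 + 101 − 42 − 22 + 3 + 1 = 176; C(15,7) = 6,435.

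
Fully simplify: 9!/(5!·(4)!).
126

Working:
This is C(9,5) = 126.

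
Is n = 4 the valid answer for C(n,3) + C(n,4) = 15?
No

C(4,3) + C(4,4) = 4 + 1 = 5, which does not equal 15.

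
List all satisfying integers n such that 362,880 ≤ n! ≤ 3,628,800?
n! is strictly increasing; 9! = 362,880 and 10! = 3,628,800, so valid n = 9, 10.

Answer: 9, 10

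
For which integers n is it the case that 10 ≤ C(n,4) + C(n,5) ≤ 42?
6

Explanation: C(5,4)+C(5,5)=6; C(6,4)+C(6,5)=21; C(7,4)+C(7,5)=56. So valid n = 6.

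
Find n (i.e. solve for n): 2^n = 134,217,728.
27

Reasoning: 134,217,728 = 1,024 × 1,024 × 128 = 2^10 × 2^10 × 2^7 = 2^27, so n = 27.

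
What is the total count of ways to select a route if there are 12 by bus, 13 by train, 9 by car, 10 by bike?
By the addition principle: 12 + 13 + 9 + 10 = 44.

Answer: 44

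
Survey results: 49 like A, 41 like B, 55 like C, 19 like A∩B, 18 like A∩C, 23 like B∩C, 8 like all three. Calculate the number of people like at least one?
|A∪B∪C| = 49+41+55-19-18-23+8 = 93.

Answer: 93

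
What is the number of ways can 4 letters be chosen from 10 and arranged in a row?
5,040

Explanation: P(10,4) = 10!/(10-4)! = 5,040.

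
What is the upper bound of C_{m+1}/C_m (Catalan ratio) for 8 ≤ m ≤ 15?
62/17

Solution: C_{m+1}/C_m = 2(2m+1)/(m+2), which increases with m. Maximum at m = 15: 2·31/17 = 62/17.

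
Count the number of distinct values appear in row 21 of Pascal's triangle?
Row 21 has entries C(21,0)..C(21,21); by symmetry C(21,k)=C(21,21-k), giving 11 distinct values.

Answer: 11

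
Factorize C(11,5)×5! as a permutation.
C(11,5)×5! = [11!/(5!(6)!)]×5! = 11!/(6)! = P(11,5) = 55,440.
Final answer: P(11,5)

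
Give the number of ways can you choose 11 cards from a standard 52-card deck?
60,403,728,840

Explanation: C(52,11) = 60,403,728,840.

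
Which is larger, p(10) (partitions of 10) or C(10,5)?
C(10,5)

Solution: Pentagonal recurrence p(n) = p(n−1) + p(n−2) − p(n−5) − p(n−7) + …: p(10) = p(9) + p(8) − p(5) − p(3) = 30 + 22 − 7 − 3 = 42; C(10,5) = 252.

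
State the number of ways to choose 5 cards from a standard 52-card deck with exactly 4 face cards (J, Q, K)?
19,800
12 face cards and 40 non-face cards: C(12,4) × C(40,1) = 495 × 40 = 19,800.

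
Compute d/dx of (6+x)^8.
8(6+x)^7

Explanation: Using the power rule: d/dx (6+x)^8 = 8(6+x)^{7}.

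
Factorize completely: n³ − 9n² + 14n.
n(n − 2)(n − 7)

Working:
n³ − 9n² + 14n = n(n² − 9n + 14) = n(n − 2)(n − 7).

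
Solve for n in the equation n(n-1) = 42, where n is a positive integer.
7

n² − n − 42 = 0, so n = (1 ± √(1 + 4·42))/2 = (1 ± √169)/2 = (1 ± 13)/2, i.e. n = 7 or n = -6. Taking the positive root, n = 7 (check: 7×6 = 42).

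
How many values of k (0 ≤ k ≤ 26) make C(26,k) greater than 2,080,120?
9

Row 26 is unimodal and symmetric about k=26/2. C(26,8)=1,562,275 ≤ 2,080,120; C(26,9)=3,124,550 > 2,080,120; by symmetry C(26,k) > 2,080,120 for k = 9..17. That's 17 - 9 + 1 = 9 values.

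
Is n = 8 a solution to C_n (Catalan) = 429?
C_8 = C(16,8)/(8+1) = 12,870/9 = 1,430, which does not equal 429.

Answer: No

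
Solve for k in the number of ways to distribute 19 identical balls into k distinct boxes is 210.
3

Reasoning: Stars and bars: the count is C(19+k−1, k−1), increasing in k. k=2: C(20,1) = 20, k=3: C(21,2) = 210 ✓. So k = 3.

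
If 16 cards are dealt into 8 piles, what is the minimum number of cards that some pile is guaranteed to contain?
Pigeonhole: ⌈16/8⌉ = 2.
Final answer: 2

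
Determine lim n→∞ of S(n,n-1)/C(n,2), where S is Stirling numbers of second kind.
1

Reasoning: S(n,n-1) = C(n,2), so the limit is 1.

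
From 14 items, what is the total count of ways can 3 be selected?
364

Solution: C(14,3) = 14! / (3! × (14-3)!)
         = 14! / (3! × 11!)
         = 364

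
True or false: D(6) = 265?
True

Derangements of 6 elements: D(6) = (6-1)·[D(5) + D(4)] = 5·[44 + 9] = 265.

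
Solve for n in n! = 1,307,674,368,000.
15
n! is strictly increasing. 13! = 6,227,020,800, 14! = 87,178,291,200, 15! = 1,307,674,368,000 ✓. So n = 15.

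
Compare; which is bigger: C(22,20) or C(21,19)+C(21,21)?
C(22,20)

Solution: C(22,20)=231; C(21,19)+C(21,21)=210+1=211.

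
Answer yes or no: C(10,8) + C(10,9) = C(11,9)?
Pascal's identity: LHS = 45 + 10 = 55; RHS = C(11,9) = 55. Both sides agree, so the statement holds.

Answer: Yes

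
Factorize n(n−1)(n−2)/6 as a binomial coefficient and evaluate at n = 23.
n(n−1)(n−2)/6 = n!/(3!(n−3)!) = C(n,3). At n = 23: C(23,3) = 1,771.

Answer: C(n,3); C(23,3) = 1,771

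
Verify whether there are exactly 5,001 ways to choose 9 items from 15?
False

Solution: C(15,9) = 5,005 ≠ 5001.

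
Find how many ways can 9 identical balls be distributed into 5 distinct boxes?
715

Solution: C(9+5-1, 5-1) = C(13, 4) = 715.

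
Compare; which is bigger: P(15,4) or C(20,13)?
C(20,13)

Reasoning: P(15,4)=32,760, C(20,13)=77,520.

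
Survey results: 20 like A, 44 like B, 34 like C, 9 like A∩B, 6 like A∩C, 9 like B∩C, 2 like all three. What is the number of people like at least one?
76

Solution: |A∪B∪C| = 20+44+34-9-6-9+2 = 76.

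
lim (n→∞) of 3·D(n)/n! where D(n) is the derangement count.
3/e

Solution: D(n)/n! → 1/e, so 3·D(n)/n! → 3/e.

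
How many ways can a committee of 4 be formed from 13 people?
715

Solution: C(13,4) = 13! / (4! × (13-4)!)
         = 13! / (4! × 9!)
         = 715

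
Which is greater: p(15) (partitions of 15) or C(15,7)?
C(15,7)

Working:
Pentagonal recurrence p(n) = p(n−1) + p(n−2) − p(n−5) − p(n−7) + …: p(15) = p(14) + p(13) − p(10) − p(8) + p(3) + p(0) = 135 + 101 − 42 − 22 + 3 + 1 = 176; C(15,7) = 6,435.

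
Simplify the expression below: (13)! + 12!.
(13)! + 12! = (13)·12! + 12! = (13+1)·12! = 14·12! = 6,706,022,400.
Final answer: 6,706,022,400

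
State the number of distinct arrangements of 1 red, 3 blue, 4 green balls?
280

Reasoning: Multinomial: 8!/(1! × 3! × 4!) = 280.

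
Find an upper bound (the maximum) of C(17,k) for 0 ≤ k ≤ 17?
Maximum at k = 8 or k = 9: C(17,8) = 24,310.
Final answer: 24,310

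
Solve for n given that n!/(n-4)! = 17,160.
13

Working:
n!/(n-4)! = n×(n-1)×(n-2)×(n-3), a product of 4 consecutive integers ≈ (n−1.5)^4. 17,160^(1/4) + 1.5 ≈ 12.9; check n = 13: 13×12×11×10 = 17,160 ✓. So n = 13.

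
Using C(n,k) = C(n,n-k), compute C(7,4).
35

C(7,4) = C(7,3) = 35.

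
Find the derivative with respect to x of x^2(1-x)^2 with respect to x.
2x^1(1-x)^2 - 2x^2(1-x)^1
Product rule: 2x^{1}(1-x)^{2} + x^2·(-2)(1-x)^{1}.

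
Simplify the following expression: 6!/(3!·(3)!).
20
This is C(6,3) = 20.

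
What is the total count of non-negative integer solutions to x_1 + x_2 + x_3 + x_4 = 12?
C(12+4-1, 4-1) = 455.

Answer: 455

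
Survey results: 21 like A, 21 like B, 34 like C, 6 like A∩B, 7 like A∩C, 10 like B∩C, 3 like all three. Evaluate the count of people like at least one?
56
|A∪B∪C| = 21+21+34-6-7-10+3 = 56.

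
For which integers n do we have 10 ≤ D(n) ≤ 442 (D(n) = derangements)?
5, 6

Explanation: Using D(n) = (n−1)[D(n−1) + D(n−2)] with D(1)=0, D(2)=1: D(4)=9; D(5)=44; D(6)=265; D(7)=1,854. So valid n = 5, 6.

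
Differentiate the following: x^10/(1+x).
(10x^9(1+x) - x^10)/(1+x)²

Working:
Quotient rule: [10x^{9}(1+x) - x^10]/(1+x)².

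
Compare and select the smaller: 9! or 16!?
9!

Solution: 9!=362,880, 16!=20,922,789,888,000. 16! > 9!.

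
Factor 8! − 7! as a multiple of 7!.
7 × 7! = 35,280

8! − 7! = 8·7! − 7! = (8 − 1)·7! = 7 × 7! = 35,280.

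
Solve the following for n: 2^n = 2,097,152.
21

Solution: 2,097,152 = 1,024 × 1,024 × 2 = 2^10 × 2^10 × 2^1 = 2^21, so n = 21.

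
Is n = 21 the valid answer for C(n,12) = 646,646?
C(21,12) = 21·20·19·18·17·16·15·14·13·12·11·10/12! = 140,792,940,288,000/479,001,600 = 293,930, which does not equal 646,646.
Final answer: No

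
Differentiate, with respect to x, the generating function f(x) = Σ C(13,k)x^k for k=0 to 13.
Term-by-term differentiation gives Σ k·C(13,k)x^{k-1} for k=1 to 13.

Answer: Σ k·C(13,k)x^(k-1) for k=1 to 13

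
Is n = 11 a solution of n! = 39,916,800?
Yes

Explanation: 11! = 11·10! = 11·3,628,800 = 39,916,800, which equals 39,916,800.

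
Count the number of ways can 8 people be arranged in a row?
40,320

Reasoning: Arrangements of 8 distinct objects: 8! = 40,320.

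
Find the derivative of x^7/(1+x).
(7x^6(1+x) - x^7)/(1+x)²

Solution: Quotient rule: [7x^{6}(1+x) - x^7]/(1+x)².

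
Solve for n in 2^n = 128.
2^7 = 128, so n = 7.

Answer: 7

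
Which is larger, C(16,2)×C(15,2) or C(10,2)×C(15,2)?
C(16,2)×C(15,2)

Solution: C(16,2)×C(15,2)=12,600, C(10,2)×C(15,2)=4,725.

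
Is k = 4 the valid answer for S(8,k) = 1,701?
Yes
S(8,4) = 4·S(7,4) + S(7,3) = 4·350 + 301 = 1,701, which equals 1,701.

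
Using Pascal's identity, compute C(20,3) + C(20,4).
5,985

Solution: C(20,3) + C(20,4) = C(21,4) = 5,985.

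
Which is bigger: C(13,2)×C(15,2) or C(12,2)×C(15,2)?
C(13,2)×C(15,2)

Reasoning: C(13,2)×C(15,2)=8,190, C(12,2)×C(15,2)=6,930.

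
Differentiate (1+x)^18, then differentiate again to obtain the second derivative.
306(1+x)^16

Reasoning: First derivative: 18(1+x)^{17}. Second derivative: 18·17·(1+x)^{16} = 306(1+x)^{16}.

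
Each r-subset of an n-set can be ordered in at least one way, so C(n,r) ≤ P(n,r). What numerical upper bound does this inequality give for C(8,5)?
6,720

Explanation: P(8,5) = 8·7·6·5·4 = 6,720, so C(8,5) ≤ 6,720. (The bound is loose by a factor of 5! = 120: C(8,5) = 6,720/120 = 56.)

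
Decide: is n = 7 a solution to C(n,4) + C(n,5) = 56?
Yes

Reasoning: C(7,4) + C(7,5) = 35 + 21 = 56, which equals 56.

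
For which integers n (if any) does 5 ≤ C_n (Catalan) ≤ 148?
3, 4, 5, 6
C_2=2; C_3=5; C_4=14; C_5=42; C_6=132; C_7=429. So valid n = 3, 4, 5, 6.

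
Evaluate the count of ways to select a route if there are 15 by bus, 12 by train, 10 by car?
37

Explanation: By the addition principle: 15 + 12 + 10 = 37.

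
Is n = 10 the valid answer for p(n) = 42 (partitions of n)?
Yes

Explanation: Pentagonal recurrence p(n) = p(n−1) + p(n−2) − p(n−5) − p(n−7) + …: p(10) = p(9) + p(8) − p(5) − p(3) = 30 + 22 − 7 − 3 = 42, which equals 42.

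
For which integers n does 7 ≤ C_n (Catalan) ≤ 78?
4, 5

C_3=5; C_4=14; C_5=42; C_6=132. So valid n = 4, 5.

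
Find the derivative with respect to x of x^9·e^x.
Product rule: d/dx[x^9]·e^x + x^9·d/dx[e^x] = 9x^{8}e^x + x^9e^x.
Final answer: (9x^8 + x^9)e^x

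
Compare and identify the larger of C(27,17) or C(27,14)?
C(27,14)

C(27,17)=8,436,285, C(27,14)=20,058,300.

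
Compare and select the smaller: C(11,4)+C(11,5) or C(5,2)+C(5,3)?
C(5,2)+C(5,3)

Solution: First=792, Second=20.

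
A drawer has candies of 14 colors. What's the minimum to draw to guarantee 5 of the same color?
57

Explanation: Worst case: 4 of each = 56. One more: 57.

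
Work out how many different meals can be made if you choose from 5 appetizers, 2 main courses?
10
By the multiplication principle: 5 × 2 = 10.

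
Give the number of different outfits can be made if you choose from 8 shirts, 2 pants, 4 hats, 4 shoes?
256

Reasoning: By the multiplication principle: 8 × 2 × 4 × 4 = 256.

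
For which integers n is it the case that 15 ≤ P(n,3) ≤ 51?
4

P(3,3)=6; P(4,3)=24; P(5,3)=60. So valid n = 4.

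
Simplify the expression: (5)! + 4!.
144

Reasoning: (5)! + 4! = (5)·4! + 4! = (5+1)·4! = 6·4! = 144.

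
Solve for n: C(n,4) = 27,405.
30

Solution: C(n,4) = n(n−1)(n−2)(n−3)/4! is increasing in n, and n(n−1)(n−2)(n−3) = 4!·27,405 = 657,720 ≈ (n−1.5)^4 gives n ≈ 30.0. Check: C(28,4) = 20,475, C(29,4) = 23,751, C(30,4) = 27,405 ✓. So n = 30.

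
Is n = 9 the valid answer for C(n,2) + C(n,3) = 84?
No

Reasoning: C(9,2) + C(9,3) = 36 + 84 = 120, which does not equal 84.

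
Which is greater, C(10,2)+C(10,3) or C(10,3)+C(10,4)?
C(10,3)+C(10,4)
First=165, Second=330.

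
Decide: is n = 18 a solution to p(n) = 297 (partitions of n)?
No

Solution: Pentagonal recurrence p(n) = p(n−1) + p(n−2) − p(n−5) − p(n−7) + …: p(18) = p(17) + p(16) − p(13) − p(11) + p(6) + p(3) = 297 + 231 − 101 − 56 + 11 + 3 = 385, which does not equal 297.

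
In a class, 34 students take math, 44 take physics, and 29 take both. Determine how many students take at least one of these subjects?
49
|A∪B| = |A|+|B|-|A∩B| = 34+44-29 = 49.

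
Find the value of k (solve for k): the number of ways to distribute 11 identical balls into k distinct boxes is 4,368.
6

Reasoning: Stars and bars: the count is C(11+k−1, k−1), increasing in k. k=4: C(14,3) = 364, k=5: C(15,4) = 1,365, k=6: C(16,5) = 4,368 ✓. So k = 6.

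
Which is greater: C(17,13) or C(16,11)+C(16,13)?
C(17,13)=2,380; C(16,11)+C(16,13)=4,368+560=4,928.
Final answer: C(16,11)+C(16,13)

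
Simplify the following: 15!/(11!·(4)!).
1,365

Solution: This is C(15,11) = 1,365.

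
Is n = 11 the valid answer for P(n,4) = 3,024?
No

Solution: P(11,4) = 11·10·9·8 = 7,920, which does not equal 3,024.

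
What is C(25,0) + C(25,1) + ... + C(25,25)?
33,554,432

Working:
Sum of binomial coefficients = 2^25 = 33,554,432.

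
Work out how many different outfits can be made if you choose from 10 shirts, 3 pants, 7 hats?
210
By the multiplication principle: 10 × 3 × 7 = 210.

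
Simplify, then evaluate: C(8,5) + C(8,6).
84

Solution: By Pascal's identity: C(9,6) = 84.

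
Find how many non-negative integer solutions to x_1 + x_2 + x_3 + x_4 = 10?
C(10+4-1, 4-1) = 286.
Final answer: 286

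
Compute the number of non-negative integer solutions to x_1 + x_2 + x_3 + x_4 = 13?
C(13+4-1, 4-1) = 560.

Answer: 560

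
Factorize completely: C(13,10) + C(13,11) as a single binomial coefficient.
C(14,11)

Reasoning: By Pascal's identity: C(13,10) + C(13,11) = C(14,11) = 364.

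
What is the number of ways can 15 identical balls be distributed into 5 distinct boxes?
3,876

Working:
C(15+5-1, 5-1) = C(19, 4) = 3,876.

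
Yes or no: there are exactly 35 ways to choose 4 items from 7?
Yes

Reasoning: C(7,4) = 35.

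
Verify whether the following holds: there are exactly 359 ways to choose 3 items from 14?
False

Solution: C(14,3) = 364 ≠ 359.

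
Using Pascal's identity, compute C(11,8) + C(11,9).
220

Solution: C(11,8) + C(11,9) = C(12,9) = 220.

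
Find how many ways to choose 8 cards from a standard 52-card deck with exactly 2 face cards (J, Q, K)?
253,333,080

Reasoning: 12 face cards and 40 non-face cards: C(12,2) × C(40,6) = 66 × 3,838,380 = 253,333,080.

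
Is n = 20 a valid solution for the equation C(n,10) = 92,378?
No

C(20,10) = 20·19·18·17·16·15·14·13·12·11/10! = 670,442,572,800/3,628,800 = 184,756, which does not equal 92,378.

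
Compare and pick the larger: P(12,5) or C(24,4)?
P(12,5)

P(12,5)=95,040, C(24,4)=10,626.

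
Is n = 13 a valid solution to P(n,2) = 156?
Yes

Reasoning: P(13,2) = 13·12 = 156, which equals 156.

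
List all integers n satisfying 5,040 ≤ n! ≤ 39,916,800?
7, 8, 9, 10, 11

Explanation: n! is strictly increasing; 7! = 5,040 and 11! = 39,916,800, so valid n = 7, 8, 9, 10, 11.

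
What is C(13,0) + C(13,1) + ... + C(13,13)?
8,192

Solution: Sum of binomial coefficients = 2^13 = 8,192.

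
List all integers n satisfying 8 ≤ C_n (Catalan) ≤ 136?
C_3=5; C_4=14; C_5=42; C_6=132; C_7=429. So valid n = 4, 5, 6.
Final answer: 4, 5, 6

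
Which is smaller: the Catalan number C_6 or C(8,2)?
C(8,2)

Working:
C_6 = C(12,6)/(6+1) = 924/7 = 132; C(8,2) = 28.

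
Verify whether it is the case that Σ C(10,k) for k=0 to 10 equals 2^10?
Binomial theorem: Σ C(10,k) = (1+1)^10 = 2^10 = 1,024; RHS 2^10 = 1,024.
Final answer: True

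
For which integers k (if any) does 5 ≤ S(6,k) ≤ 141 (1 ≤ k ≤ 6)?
2, 3, 4, 5

Solution: S(6,1)=1; S(6,2)=31; S(6,3)=90; S(6,4)=65; S(6,5)=15; S(6,6)=1. So valid k = 2, 3, 4, 5.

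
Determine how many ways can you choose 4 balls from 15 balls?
1,365

Explanation: C(15,4) = 15! / (4! × (15-4)!)
         = 15! / (4! × 11!)
         = 1,365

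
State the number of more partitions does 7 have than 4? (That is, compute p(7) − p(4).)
10

Solution: Pentagonal recurrence p(n) = p(n−1) + p(n−2) − p(n−5) − p(n−7) + …: p(7) = p(6) + p(5) − p(2) − p(0) = 11 + 7 − 2 − 1 = 15.
p(4) = p(3) + p(2) = 3 + 2 = 5.
Difference = 15 − 5 = 10.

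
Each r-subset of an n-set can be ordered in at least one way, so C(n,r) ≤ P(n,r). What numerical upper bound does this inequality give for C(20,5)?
1,860,480

Working:
P(20,5) = 20·19·18·17·16 = 1,860,480, so C(20,5) ≤ 1,860,480. (The bound is loose by a factor of 5! = 120: C(20,5) = 1,860,480/120 = 15,504.)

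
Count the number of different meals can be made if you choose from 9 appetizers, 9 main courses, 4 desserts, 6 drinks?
By the multiplication principle: 9 × 9 × 4 × 6 = 1,944.

Answer: 1,944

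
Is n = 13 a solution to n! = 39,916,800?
No

Explanation: 13! = 13·12! = 13·479,001,600 = 6,227,020,800, which does not equal 39,916,800.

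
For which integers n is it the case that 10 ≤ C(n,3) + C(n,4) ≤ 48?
5, 6

Explanation: C(4,3)+C(4,4)=5; C(5,3)+C(5,4)=15; C(6,3)+C(6,4)=35; C(7,3)+C(7,4)=70. So valid n = 5, 6.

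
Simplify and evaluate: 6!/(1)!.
720
This equals 6×5×...×2 = 720.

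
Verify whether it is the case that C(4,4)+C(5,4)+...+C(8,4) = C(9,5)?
True
Hockey stick identity gives Σ = C(9,5) = 126; RHS C(9,5) = 126.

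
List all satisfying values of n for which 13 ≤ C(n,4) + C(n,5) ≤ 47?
6

Working:
C(5,4)+C(5,5)=6; C(6,4)+C(6,5)=21; C(7,4)+C(7,5)=56. So valid n = 6.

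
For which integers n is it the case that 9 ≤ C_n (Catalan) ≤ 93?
C_3=5; C_4=14; C_5=42; C_6=132. So valid n = 4, 5.
Final answer: 4, 5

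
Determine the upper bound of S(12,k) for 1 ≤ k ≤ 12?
1,379,400

Solution: Row S(12,k) for k = 1..12 (via S(n,k) = k·S(n−1,k) + S(n−1,k−1)): 1, 2,047, 86,526, 611,501, 1,379,400, 1,323,652, 627,396, 159,027, 22,275, 1,705, 66, 1. The row is unimodal; maximum at k = 5: 1,379,400.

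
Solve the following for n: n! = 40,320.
8

Working:
n! is strictly increasing. 6! = 720, 7! = 5,040, 8! = 40,320 ✓. So n = 8.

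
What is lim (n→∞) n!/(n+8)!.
0

Reasoning: n!/(n+8)! = 1/[(n+1)(n+2)···(n+8)] → 0 as n → ∞.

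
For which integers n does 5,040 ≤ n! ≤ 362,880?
7, 8, 9

Reasoning: n! is strictly increasing; 7! = 5,040 and 9! = 362,880, so valid n = 7, 8, 9.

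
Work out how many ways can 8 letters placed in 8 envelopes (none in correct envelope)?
14,833

Working:
Using D(n) = (n-1)[D(n-1) + D(n-2)]:
D(8) = (8-1) × [D(7) + D(6)]
      = 7 × [1854 + 265]
      = 7 × 2119
      = 14,833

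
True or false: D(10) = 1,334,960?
False

Explanation: Derangements of 10 elements: D(10) = (10-1)·[D(9) + D(8)] = 9·[133,496 + 14,833] = 1,334,961.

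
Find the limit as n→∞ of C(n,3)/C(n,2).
∞
C(n,3)/C(n,2) = (n-2)/3 → ∞ as n → ∞.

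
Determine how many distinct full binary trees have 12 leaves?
58,786

Working:
Using the Catalan number formula: C_n = C(2n, n) / (n+1)
C_11 = C(22, 11) / (11+1)
     = 705432 / 12
     = 58,786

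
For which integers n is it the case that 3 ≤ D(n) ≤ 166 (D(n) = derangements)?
4, 5

Working:
Using D(n) = (n−1)[D(n−1) + D(n−2)] with D(1)=0, D(2)=1: D(3)=2; D(4)=9; D(5)=44; D(6)=265. So valid n = 4, 5.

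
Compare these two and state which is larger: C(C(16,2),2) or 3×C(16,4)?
C(C(16,2),2)

Working:
C(C(16,2),2)=7,140, 3×C(16,4)=5,460.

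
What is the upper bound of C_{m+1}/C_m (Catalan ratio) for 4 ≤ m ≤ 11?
C_{m+1}/C_m = 2(2m+1)/(m+2), which increases with m. Maximum at m = 11: 2·23/13 = 46/13.

Answer: 46/13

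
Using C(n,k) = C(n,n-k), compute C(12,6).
924

Explanation: C(12,6) = C(12,6) = 924.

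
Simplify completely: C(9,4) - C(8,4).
56

Working:
C(9,4) - C(8,4) = C(8,3) = 56.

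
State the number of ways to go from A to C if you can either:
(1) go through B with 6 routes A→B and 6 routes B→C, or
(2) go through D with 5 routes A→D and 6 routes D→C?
66

Explanation: Route via B: 6×6=36. Route via D: 5×6=30. Total: 66.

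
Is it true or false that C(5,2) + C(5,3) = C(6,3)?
True

Solution: Pascal's identity: LHS = 10 + 10 = 20; RHS = C(6,3) = 20. Both sides agree, so the statement holds.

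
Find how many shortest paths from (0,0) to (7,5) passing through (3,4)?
To (3,4): C(7,3)=35. From there: C(5,4)=5. Total: 175.

Answer: 175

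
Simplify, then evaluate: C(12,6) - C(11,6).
C(12,6) - C(11,6) = C(11,5) = 462.
Final answer: 462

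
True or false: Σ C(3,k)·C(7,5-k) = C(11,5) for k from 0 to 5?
Vandermonde's identity gives C(10,5) = 252; RHS C(11,5) = 462.
Final answer: False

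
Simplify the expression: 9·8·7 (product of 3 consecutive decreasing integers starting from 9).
504

Reasoning: This is P(9,3) = 9!/(6)! = 504.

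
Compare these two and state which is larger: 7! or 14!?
14!
7!=5,040, 14!=87,178,291,200. 14! > 7!.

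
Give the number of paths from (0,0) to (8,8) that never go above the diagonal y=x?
1,430

Solution: Counted by the Catalan number C_8: C_8 = C(16,8)/(8+1) = 12,870/9 = 1,430.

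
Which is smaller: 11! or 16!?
11!=39,916,800, 16!=20,922,789,888,000. 16! > 11!.

Answer: 11!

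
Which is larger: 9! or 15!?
15!

Solution: 9!=362,880, 15!=1,307,674,368,000. 15! > 9!.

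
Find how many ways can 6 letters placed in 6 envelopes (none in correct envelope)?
265

Solution: Using D(n) = (n-1)[D(n-1) + D(n-2)]:
D(6) = (6-1) × [D(5) + D(4)]
      = 5 × [44 + 9]
      = 5 × 53
      = 265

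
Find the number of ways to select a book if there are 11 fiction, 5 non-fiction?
16

Explanation: By the addition principle: 11 + 5 = 16.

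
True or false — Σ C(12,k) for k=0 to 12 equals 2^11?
False

Solution: Binomial theorem: Σ C(12,k) = (1+1)^12 = 2^12 = 4,096; RHS 2^11 = 2,048.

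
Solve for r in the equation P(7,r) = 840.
4
P(7,r) = 7·6·…·(7−r+1), a product of r factors. Multiplying down from 7: 7 = 7; 7·6 = 42; 7·6·5 = 210; 7·6·5·4 = 840 ✓ (4 factors). So r = 4.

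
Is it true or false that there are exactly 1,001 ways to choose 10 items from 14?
True

C(14,10) = 1,001.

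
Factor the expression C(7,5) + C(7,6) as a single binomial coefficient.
C(8,6)

Explanation: By Pascal's identity: C(7,5) + C(7,6) = C(8,6) = 28.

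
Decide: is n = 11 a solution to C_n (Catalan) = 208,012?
No

Working:
C_11 = C(22,11)/(11+1) = 705,432/12 = 58,786, which does not equal 208,012.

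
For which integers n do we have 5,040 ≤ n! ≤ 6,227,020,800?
7, 8, 9, 10, 11, 12, 13

n! is strictly increasing; 7! = 5,040 and 13! = 6,227,020,800, so valid n = 7, 8, 9, 10, 11, 12, 13.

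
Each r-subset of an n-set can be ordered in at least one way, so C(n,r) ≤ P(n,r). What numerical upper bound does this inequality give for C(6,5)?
720

Explanation: P(6,5) = 6·5·4·3·2 = 720, so C(6,5) ≤ 720. (The bound is loose by a factor of 5! = 120: C(6,5) = 720/120 = 6.)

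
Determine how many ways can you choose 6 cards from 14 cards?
3,003
C(14,6) = 14! / (6! × (14-6)!)
         = 14! / (6! × 8!)
         = 3,003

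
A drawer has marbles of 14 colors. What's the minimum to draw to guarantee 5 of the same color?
57
Worst case: 4 of each = 56. One more: 57.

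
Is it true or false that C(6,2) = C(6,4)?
True
Symmetry C(n,k) = C(n,n-k): C(6,2) = 15 and C(6,4) = 15. Both sides agree, so the statement holds.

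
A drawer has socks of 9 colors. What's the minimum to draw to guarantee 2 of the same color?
10
Worst case: 1 of each = 9. One more: 10.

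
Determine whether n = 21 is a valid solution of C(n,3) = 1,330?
C(21,3) = 21·20·19/3! = 7,980/6 = 1,330, which equals 1,330.

Answer: Yes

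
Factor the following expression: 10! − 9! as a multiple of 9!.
10! − 9! = 10·9! − 9! = (10 − 1)·9! = 9 × 9! = 3,265,920.
Final answer: 9 × 9! = 3,265,920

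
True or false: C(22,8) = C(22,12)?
False

Reasoning: C(22,8) = 319,770 but C(22,12) = 646,646; symmetry gives C(22,8) = C(22,14), not C(22,12).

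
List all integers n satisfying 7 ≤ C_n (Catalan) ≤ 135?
4, 5, 6
C_3=5; C_4=14; C_5=42; C_6=132; C_7=429. So valid n = 4, 5, 6.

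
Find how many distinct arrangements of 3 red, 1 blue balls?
Multinomial: 4!/(3! × 1!) = 4.
Final answer: 4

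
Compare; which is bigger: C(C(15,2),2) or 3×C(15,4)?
C(C(15,2),2)=5,460, 3×C(15,4)=4,095.

Answer: C(C(15,2),2)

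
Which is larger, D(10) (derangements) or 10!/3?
D(10) = (10-1)·[D(9) + D(8)] = 9·[133,496 + 14,833] = 1,334,961; 10!/3 = 3,628,800/3 = 1,209,600.
Final answer: D(10)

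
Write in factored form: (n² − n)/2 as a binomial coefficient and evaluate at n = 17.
(n² − n)/2 = n(n−1)/2 = C(n,2). At n = 17: C(17,2) = 136.

Answer: C(n,2); C(17,2) = 136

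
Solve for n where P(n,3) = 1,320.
P(n,3) = n(n−1)(n−2) is increasing in n; n(n−1)(n−2) ≈ (n−1)^3 = 1,320 gives n ≈ 12.0. Check: P(10,3) = 720, P(11,3) = 990, P(12,3) = 1,320 ✓. So n = 12.

Answer: 12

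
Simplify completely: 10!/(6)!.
5,040

Explanation: This equals 10×9×...×7 = 5,040.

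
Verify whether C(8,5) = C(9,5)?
LHS = C(8,5) = 56; RHS = C(9,5) = 126. 56 ≠ 126, so the statement does not hold.

Answer: False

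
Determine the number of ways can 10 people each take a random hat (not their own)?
Using D(n) = (n-1)[D(n-1) + D(n-2)]:
D(10) = (10-1) × [D(9) + D(8)]
      = 9 × [133496 + 14833]
      = 9 × 148329
      = 1,334,961

Answer: 1,334,961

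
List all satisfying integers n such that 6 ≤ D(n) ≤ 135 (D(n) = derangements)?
4, 5

Working:
Using D(n) = (n−1)[D(n−1) + D(n−2)] with D(1)=0, D(2)=1: D(3)=2; D(4)=9; D(5)=44; D(6)=265. So valid n = 4, 5.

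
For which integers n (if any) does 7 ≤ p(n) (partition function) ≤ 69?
5, 6, 7, 8, 9, 10, 11
Tabulating p(n) via p(n) = p(n−1) + p(n−2) − p(n−5) − p(n−7) + …: p(4)=5; p(5)=7; p(6)=11; p(7)=15; p(8)=22; p(9)=30; p(10)=42; p(11)=56; p(12)=77. So valid n = 5, 6, 7, 8, 9, 10, 11.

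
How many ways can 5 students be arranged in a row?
120

Reasoning: Arrangements of 5 distinct objects: 5! = 120.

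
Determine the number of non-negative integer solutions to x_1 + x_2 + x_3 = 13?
105

Reasoning: C(13+3-1, 3-1) = 105.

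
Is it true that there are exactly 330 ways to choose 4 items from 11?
C(11,4) = 330.

Answer: True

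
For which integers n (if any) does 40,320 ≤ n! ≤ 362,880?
8, 9

Explanation: n! is strictly increasing; 8! = 40,320 and 9! = 362,880, so valid n = 8, 9.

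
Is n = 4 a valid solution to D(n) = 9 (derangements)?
Yes

Solution: D(4) = (4-1)·[D(3) + D(2)] = 3·[2 + 1] = 9, which equals 9.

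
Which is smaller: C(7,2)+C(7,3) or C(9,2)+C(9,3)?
C(7,2)+C(7,3)
First=56, Second=120.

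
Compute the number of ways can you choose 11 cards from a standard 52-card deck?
60,403,728,840

Working:
C(52,11) = 60,403,728,840.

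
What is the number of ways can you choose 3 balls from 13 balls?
286

Working:
C(13,3) = 13! / (3! × (13-3)!)
         = 13! / (3! × 10!)
         = 286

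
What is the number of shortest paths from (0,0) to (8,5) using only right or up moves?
1,287

Choose 8 rights from 13 moves: C(13,8) = 1,287.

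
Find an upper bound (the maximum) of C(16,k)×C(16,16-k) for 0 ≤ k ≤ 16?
C(16,k)·C(16,16-k) = C(16,k)², maximised at the centre k = 8: C(16,8)² = 165,636,900.
Final answer: 165,636,900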